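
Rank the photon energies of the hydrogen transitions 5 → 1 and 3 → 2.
5 → 1

Calculate the energy for each transition:

Transition 5 → 1:
ΔE₁ = |E_1 - E_5| = |-13.6057/1² - (-13.6057/5²)|
ΔE₁ = |-13.60570000 - (-0.54422800)| = 13.06147 eV

Transition 3 → 2:
ΔE₂ = |E_2 - E_3| = |-13.6057/2² - (-13.6057/3²)|
ΔE₂ = |-3.40142500 - (-1.51174444)| = 1.88968 eV

Since 13.06147 eV > 1.88968 eV, the transition 5 → 1 emits the more energetic photon.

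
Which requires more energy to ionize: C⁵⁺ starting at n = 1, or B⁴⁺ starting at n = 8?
C⁵⁺ at n = 1 (E = -489.8052 eV)

Using E_n = -13.6057 Z² / n² eV:

C⁵⁺ (Z = 6) at n = 1:
E = -13.6057 × 6² / 1² = -13.6057 × 36 / 1 = -489.8052000 eV

B⁴⁺ (Z = 5) at n = 8:
E = -13.6057 × 5² / 8² = -13.6057 × 25 / 64 = -5.3147266 eV

Since -489.8052000 eV < -5.3147266 eV,
C⁵⁺ at n = 1 is more tightly bound (requires more energy to ionize).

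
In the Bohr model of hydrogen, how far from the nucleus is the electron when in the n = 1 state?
0.0529 nm (or 0.5292 Å)

The Bohr radius formula is:
r_n = n² a₀ / Z

where a₀ = 0.0529177 nm is the Bohr radius.

For H (Z = 1) at n = 1:
r_1 = 1² × 0.0529177 nm / 1
r_1 = 1 × 0.0529177 nm / 1
r_1 = 0.05292 nm / 1
r_1 = 0.0529 nm

The electron orbits at approximately 0.0529 nm from the nucleus.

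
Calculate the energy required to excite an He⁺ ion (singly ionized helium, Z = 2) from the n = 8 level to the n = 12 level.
0.47 eV

The energy levels of a hydrogen-like atom are E_n = -13.6057 Z² eV / n².

Energy at n = 8: E_8 = -13.6057 × 2² / 8² = -0.85036 eV
Energy at n = 12: E_12 = -13.6057 × 2² / 12² = -0.37794 eV

The excitation energy is the difference:
ΔE = E_12 - E_8
ΔE = -0.37794 - (-0.85036)
ΔE = 0.47 eV

Since this is positive, energy must be absorbed (photon absorption).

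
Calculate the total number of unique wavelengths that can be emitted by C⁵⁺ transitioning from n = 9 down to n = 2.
28

The electron can occupy levels n = 2, 3, ..., 9 during de-excitation — that is m = 9 - 2 + 1 = 8 distinct levels.

The number of distinct spectral lines equals the number of ways to choose 2 of these m levels (each pair gives one possible emission transition):

Number of lines = m(m-1)/2 = 8×7/2 = 28

These correspond to all possible transitions between the 8 levels:
9 → 8, 9 → 7, 9 → 6, 9 → 5, 9 → 4, 9 → 3, 9 → 2, 8 → 7...

Each transition produces a photon with a unique energy (and thus wavelength). This count does not depend on Z.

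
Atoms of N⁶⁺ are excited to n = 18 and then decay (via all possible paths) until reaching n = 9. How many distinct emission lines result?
45

The electron can occupy levels n = 9, 10, ..., 18 during de-excitation — that is m = 18 - 9 + 1 = 10 distinct levels.

The number of distinct spectral lines equals the number of ways to choose 2 of these m levels (each pair gives one possible emission transition):

Number of lines = m(m-1)/2 = 10×9/2 = 45

These correspond to all possible transitions between the 10 levels:
18 → 17, 18 → 16, 18 → 15, 18 → 14, 18 → 13, 18 → 12, 18 → 11, 18 → 10...

Each transition produces a photon with a unique energy (and thus wavelength). This count does not depend on Z.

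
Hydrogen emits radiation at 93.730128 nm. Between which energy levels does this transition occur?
n = 6 → n = 1

First, find the photon energy from the wavelength (hc = 1239.84 eV·nm):
E = hc/λ = 1239.84 eV·nm / 93.730128 nm = 13.227764 eV

The energy levels of hydrogen satisfy E_n = -13.6057 / n² eV, so an emission n_i → n_f releases
ΔE = 13.6057 × (1/n_f² − 1/n_i²) eV.

Setting ΔE equal to the photon energy:
1/n_f² − 1/n_i² = 13.227764 / 13.6057 = 0.97222223

Since 1/n_i² must be positive, we need 1/n_f² > 0.97222223, i.e. n_f ≤ 1. For each allowed n_f, solve n_i = (1/n_f² − 0.97222223)^(−1/2) and check whether it is a whole number:
  n_f = 1: 1/n_i² = 1.00000000 − 0.97222223 = 0.02777777 → n_i = 6.000  → integer, n_i = 6 ✓

Only n_f = 1 gives an integer upper level, n_i = 6.

The transition is from n = 6 to n = 1 (emission).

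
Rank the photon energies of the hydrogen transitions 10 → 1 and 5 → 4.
10 → 1

Calculate the energy for each transition:

Transition 10 → 1:
ΔE₁ = |E_1 - E_10| = |-13.6057/1² - (-13.6057/10²)|
ΔE₁ = |-13.605700000000 - (-0.136057000000)| = 13.469643000 eV

Transition 5 → 4:
ΔE₂ = |E_4 - E_5| = |-13.6057/4² - (-13.6057/5²)|
ΔE₂ = |-0.850356250000 - (-0.544228000000)| = 0.306128250 eV

Since 13.469643000 eV > 0.306128250 eV, the transition 10 → 1 emits the more energetic photon.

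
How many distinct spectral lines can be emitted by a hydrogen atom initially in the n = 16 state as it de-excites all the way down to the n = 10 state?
21

The electron can occupy levels n = 10, 11, ..., 16 during de-excitation — that is m = 16 - 10 + 1 = 7 distinct levels.

The number of distinct spectral lines equals the number of ways to choose 2 of these m levels (each pair gives one possible emission transition):

Number of lines = m(m-1)/2 = 7×6/2 = 21

These correspond to all possible transitions between the 7 levels:
16 → 15, 16 → 14, 16 → 13, 16 → 12, 16 → 11, 16 → 10, 15 → 14, 15 → 13...

Each transition produces a photon with a unique energy (and thus wavelength). This count does not depend on Z.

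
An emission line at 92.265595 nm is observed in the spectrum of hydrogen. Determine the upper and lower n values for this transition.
n = 9 → n = 1

First, find the photon energy from the wavelength (hc = 1239.84 eV·nm):
E = hc/λ = 1239.84 eV·nm / 92.265595 nm = 13.437728 eV

The energy levels of hydrogen satisfy E_n = -13.6057 / n² eV, so an emission n_i → n_f releases
ΔE = 13.6057 × (1/n_f² − 1/n_i²) eV.

Setting ΔE equal to the photon energy:
1/n_f² − 1/n_i² = 13.437728 / 13.6057 = 0.98765429

Since 1/n_i² must be positive, we need 1/n_f² > 0.98765429, i.e. n_f ≤ 1. For each allowed n_f, solve n_i = (1/n_f² − 0.98765429)^(−1/2) and check whether it is a whole number:
  n_f = 1: 1/n_i² = 1.00000000 − 0.98765429 = 0.01234571 → n_i = 9.000  → integer, n_i = 9 ✓

Only n_f = 1 gives an integer upper level, n_i = 9.

The transition is from n = 9 to n = 1 (emission).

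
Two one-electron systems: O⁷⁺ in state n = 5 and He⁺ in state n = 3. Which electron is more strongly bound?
O⁷⁺ at n = 5 (E = -34.831 eV)

Using E_n = -13.6057 Z² / n² eV:

O⁷⁺ (Z = 8) at n = 5:
E = -13.6057 × 8² / 5² = -13.6057 × 64 / 25 = -34.830592 eV

He⁺ (Z = 2) at n = 3:
E = -13.6057 × 2² / 3² = -13.6057 × 4 / 9 = -6.046978 eV

Since -34.830592 eV < -6.046978 eV,
O⁷⁺ at n = 5 is more tightly bound (requires more energy to ionize).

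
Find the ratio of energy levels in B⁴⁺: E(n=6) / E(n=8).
1.777778

Using E_n = -13.6057 Z² / n² eV with Z = 5:

E_6 = -13.6057 × 5² / 6² = -340.1425 / 36 = -9.448402777778 eV
E_8 = -13.6057 × 5² / 8² = -340.1425 / 64 = -5.314726562500 eV

The ratio is:
E_6/E_8 = (-9.448402777778) / (-5.314726562500)
E_6/E_8 = (-340.1425/36) / (-340.1425/64)
E_6/E_8 = 64/36
E_6/E_8 = 1.777778
(Note: the Z² factors cancel in the ratio.)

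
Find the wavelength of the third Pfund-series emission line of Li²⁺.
415.3915 nm

The lines of a series are numbered from the longest wavelength (smallest ΔE) outward; the third line is the transition from n = n_f + 3 to n_f.
The Pfund series has all transitions ending at n_f = 5.

For Li²⁺ (Z = 3), the third line (γ-line) is the jump from n = 8 to n = 5:
E_8 = -13.6057 × 3² / 8² = -1.91330156 eV
E_5 = -13.6057 × 3² / 5² = -4.89805200 eV
ΔE = E_8 - E_5 = 2.98475044 eV

λ = hc/E = 1239.84 eV·nm / 2.98475044 eV
λ = 415.3915 nm

This is the γ-line of the Pfund series in Li²⁺.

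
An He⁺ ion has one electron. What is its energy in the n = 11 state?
-0.45 eV

For hydrogen-like ions, the energy levels scale with Z²:
E_n = -13.6057 Z² / n² eV

For He⁺ (Z = 2) at n = 11:
E_11 = -13.6057 × 2² / 11²
E_11 = -13.6057 × 4 / 121
E_11 = -54.4228 / 121
E_11 = -0.45 eV

The energy is 4 times more negative than hydrogen at the same n due to the stronger nuclear charge.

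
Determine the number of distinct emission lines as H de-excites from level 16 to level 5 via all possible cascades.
66

The electron can occupy levels n = 5, 6, ..., 16 during de-excitation — that is m = 16 - 5 + 1 = 12 distinct levels.

The number of distinct spectral lines equals the number of ways to choose 2 of these m levels (each pair gives one possible emission transition):

Number of lines = m(m-1)/2 = 12×11/2 = 66

These correspond to all possible transitions between the 12 levels:
16 → 15, 16 → 14, 16 → 13, 16 → 12, 16 → 11, 16 → 10, 16 → 9, 16 → 8...

Each transition produces a photon with a unique energy (and thus wavelength). This count does not depend on Z.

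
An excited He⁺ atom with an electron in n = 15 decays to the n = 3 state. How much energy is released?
5.80510 eV

The energy levels are E_n = -13.6057 Z² eV / n².

Energy at n = 15: E_15 = -13.6057 × 2² / 15² = -0.24187911 eV
Energy at n = 3: E_3 = -13.6057 × 2² / 3² = -6.04697778 eV

For emission (electron falling to lower state), the photon energy is:
E_photon = E_15 - E_3 = |-0.24187911 - (-6.04697778)|
E_photon = 5.80510 eV

This energy is carried away by the emitted photon.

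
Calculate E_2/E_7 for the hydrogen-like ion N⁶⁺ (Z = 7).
12.25000

Using E_n = -13.6057 Z² / n² eV with Z = 7:

E_2 = -13.6057 × 7² / 2² = -666.6793 / 4 = -166.66982500000 eV
E_7 = -13.6057 × 7² / 7² = -666.6793 / 49 = -13.60570000000 eV

The ratio is:
E_2/E_7 = (-166.66982500000) / (-13.60570000000)
E_2/E_7 = (-666.6793/4) / (-666.6793/49)
E_2/E_7 = 49/4
E_2/E_7 = 12.25000
(Note: the Z² factors cancel in the ratio.)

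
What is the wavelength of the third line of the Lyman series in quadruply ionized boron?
3.88806 nm

The lines of a series are numbered from the longest wavelength (smallest ΔE) outward; the third line is the transition from n = n_f + 3 to n_f.
The Lyman series has all transitions ending at n_f = 1.

For B⁴⁺ (Z = 5), the third line (γ-line) is the jump from n = 4 to n = 1:
E_4 = -13.6057 × 5² / 4² = -21.2589063 eV
E_1 = -13.6057 × 5² / 1² = -340.1425000 eV
ΔE = E_4 - E_1 = 318.8835937 eV

λ = hc/E = 1239.84 eV·nm / 318.8835937 eV
λ = 3.88806 nm

This is the γ-line of the Lyman series in B⁴⁺.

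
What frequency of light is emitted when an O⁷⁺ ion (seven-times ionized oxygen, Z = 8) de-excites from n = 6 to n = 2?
4.68e+16 Hz

First, find the transition energy:
E_6 = -13.6057 × 8² / 6² = -24.1879111 eV
E_2 = -13.6057 × 8² / 2² = -217.6912000 eV
|ΔE| = |E_2 - E_6| = 193.5032889 eV

Convert to Joules: E = 193.5032889 eV × (1.602177 × 10⁻¹⁹ J/eV) = 3.1003e-17 J

Using E = hf:
f = E/h = 3.1003e-17 J / (6.62607 × 10⁻³⁴ J·s)
f = 4.68e+16 Hz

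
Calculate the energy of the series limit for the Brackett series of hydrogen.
0.85 eV

The series limit corresponds to the transition from n = ∞ to n = 4.
This is the highest energy (shortest wavelength) transition in the Brackett series.

E_∞ = 0 eV
E_4 = -13.6057 / 4² = -0.85 eV

Energy at series limit:
ΔE = E_∞ - E_4 = 0 - (-0.85) = 0.85 eV

This energy equals the ionization energy from the n = 4 state of hydrogen.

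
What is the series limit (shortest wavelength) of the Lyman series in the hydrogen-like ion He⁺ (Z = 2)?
22.781628 nm

The series limit corresponds to the transition from n = ∞ to n = 1.
This is the highest energy (shortest wavelength) transition in the Lyman series.

E_∞ = 0 eV
E_1 = -13.6057 × 2² / 1² = -54.42280000 eV

Energy at series limit:
ΔE = E_∞ - E_1 = 0 - (-54.42280000) = 54.42280000 eV
λ = hc/E = 1239.84 eV·nm / 54.42280000 eV = 22.781628 nm

This energy equals the ionization energy from the n = 1 state of He⁺.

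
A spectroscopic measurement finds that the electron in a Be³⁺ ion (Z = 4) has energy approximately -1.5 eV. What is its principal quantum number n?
n = 12

The exact energy levels follow E_n = -13.6057 Z² / n² eV with Z = 4.

The measured value (-1.5 eV) is reported to only 2 significant figures, so we must test candidate n values and see which one matches to that precision.

Candidate energies:
  n = 10:  E = -13.6057 × 4² / 10² = -2.17691 eV
  n = 11:  E = -13.6057 × 4² / 11² = -1.79910 eV
  n = 12:  E = -13.6057 × 4² / 12² = -1.51174 eV  ← matches
  n = 13:  E = -13.6057 × 4² / 13² = -1.28811 eV
  n = 14:  E = -13.6057 × 4² / 14² = -1.11067 eV

Checking against the measurement of -1.5 eV (2 sig figs), only n = 12 agrees:
E_12 = -1.51174 eV, which rounds to -1.5 eV ✓

Therefore n = 12.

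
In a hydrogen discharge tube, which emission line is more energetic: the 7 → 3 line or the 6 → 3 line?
7 → 3

Calculate the energy for each transition:

Transition 7 → 3:
ΔE₁ = |E_3 - E_7| = |-13.6057/3² - (-13.6057/7²)|
ΔE₁ = |-1.511744444 - (-0.277667347)| = 1.234077 eV

Transition 6 → 3:
ΔE₂ = |E_3 - E_6| = |-13.6057/3² - (-13.6057/6²)|
ΔE₂ = |-1.511744444 - (-0.377936111)| = 1.133808 eV

Since 1.234077 eV > 1.133808 eV, the transition 7 → 3 emits the more energetic photon.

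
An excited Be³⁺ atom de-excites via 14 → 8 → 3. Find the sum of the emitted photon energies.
23.077242 eV

The energy levels of Be³⁺ are E_n = -13.6057 × 4² / n² eV.

First transition (14 → 8):
ΔE₁ = |E_8 - E_14|
ΔE₁ = |-3.401425000000 - (-1.110669387755)| = 2.290755612 eV

Second transition (8 → 3):
ΔE₂ = |E_3 - E_8|
ΔE₂ = |-24.187911111111 - (-3.401425000000)| = 20.786486111 eV

Total energy released:
E_total = ΔE₁ + ΔE₂ = 2.290755612 + 20.786486111 = 23.077242 eV

Note: This equals the direct transition 14 → 3: 23.077242 eV ✓
Energy is conserved regardless of the path taken.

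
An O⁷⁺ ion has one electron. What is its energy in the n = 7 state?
-17.770710 eV

For hydrogen-like ions, the energy levels scale with Z²:
E_n = -13.6057 Z² / n² eV

For O⁷⁺ (Z = 8) at n = 7:
E_7 = -13.6057 × 8² / 7²
E_7 = -13.6057 × 64 / 49
E_7 = -870.7648 / 49
E_7 = -17.770710 eV

The energy is 64 times more negative than hydrogen at the same n due to the stronger nuclear charge.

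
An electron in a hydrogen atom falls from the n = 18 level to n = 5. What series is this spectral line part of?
Pfund series

The spectral series in hydrogen are named based on the final (lower) energy level:
- Lyman series: n_final = 1 (ultraviolet)
- Balmer series: n_final = 2 (visible/near-UV)
- Paschen series: n_final = 3 (infrared)
- Brackett series: n_final = 4 (infrared)
- Pfund series: n_final = 5 (far infrared)

Since this transition ends at n = 5, it belongs to the Pfund series.

For reference, this 18 → 5 line has photon energy
ΔE = 13.6057 eV × (1/5² - 1/18²) = 0.50223509877 eV,
corresponding to wavelength λ = hc/ΔE = 1239.84 eV·nm / 0.50223509877 eV = 2468.64467 nm in the far infrared region.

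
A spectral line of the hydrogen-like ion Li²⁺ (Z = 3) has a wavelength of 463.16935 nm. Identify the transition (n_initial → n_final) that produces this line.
n = 13 → n = 6

First, find the photon energy from the wavelength (hc = 1239.84 eV·nm):
E = hc/λ = 1239.84 eV·nm / 463.16935 nm = 2.6768611 eV

The energy levels of Li²⁺ satisfy E_n = -13.6057 × 3² / n² eV, so an emission n_i → n_f releases
ΔE = 13.6057 × 3² × (1/n_f² − 1/n_i²) eV.

Setting ΔE equal to the photon energy:
1/n_f² − 1/n_i² = 2.6768611 / (13.6057 × 3²) = 0.021860618

Since 1/n_i² must be positive, we need 1/n_f² > 0.021860618, i.e. n_f ≤ 6. For each allowed n_f, solve n_i = (1/n_f² − 0.021860618)^(−1/2) and check whether it is a whole number:
  n_f = 1: 1/n_i² = 1.000000000 − 0.021860618 = 0.978139382 → n_i = 1.011  (not an integer) ✗
  n_f = 2: 1/n_i² = 0.250000000 − 0.021860618 = 0.228139382 → n_i = 2.094  (not an integer) ✗
  n_f = 3: 1/n_i² = 0.111111111 − 0.021860618 = 0.089250493 → n_i = 3.347  (not an integer) ✗
  n_f = 4: 1/n_i² = 0.062500000 − 0.021860618 = 0.040639382 → n_i = 4.961  (not an integer) ✗
  n_f = 5: 1/n_i² = 0.040000000 − 0.021860618 = 0.018139382 → n_i = 7.425  (not an integer) ✗
  n_f = 6: 1/n_i² = 0.027777778 − 0.021860618 = 0.005917160 → n_i = 13.000  → integer, n_i = 13 ✓

Only n_f = 6 gives an integer upper level, n_i = 13.

The transition is from n = 13 to n = 6 (emission).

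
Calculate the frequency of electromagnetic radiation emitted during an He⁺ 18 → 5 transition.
4.85760e+14 Hz

First, find the transition energy:
E_18 = -13.6057 × 2² / 18² = -0.16797160 eV
E_5 = -13.6057 × 2² / 5² = -2.17691200 eV
|ΔE| = |E_5 - E_18| = 2.00894040 eV

Convert to Joules: E = 2.00894040 eV × (1.602177 × 10⁻¹⁹ J/eV) = 3.2186781e-19 J

Using E = hf:
f = E/h = 3.2186781e-19 J / (6.62607 × 10⁻³⁴ J·s)
f = 4.85760e+14 Hz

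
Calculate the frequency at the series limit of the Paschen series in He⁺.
1.46215e+15 Hz

The series limit corresponds to the transition from n = ∞ to n = 3.
This is the highest energy (shortest wavelength) transition in the Paschen series.

E_∞ = 0 eV
E_3 = -13.6057 × 2² / 3² = -6.04697778 eV

Energy at series limit:
ΔE = E_∞ - E_3 = 0 - (-6.04697778) = 6.04697778 eV
E = 6.04697778 eV × (1.602177 × 10⁻¹⁹ J/eV) = 9.6883287e-19 J
f = E/h = 9.6883287e-19 J / (6.62607 × 10⁻³⁴ J·s) = 1.46215e+15 Hz

This energy equals the ionization energy from the n = 3 state of He⁺.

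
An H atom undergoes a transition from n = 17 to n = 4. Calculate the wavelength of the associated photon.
1543.48 nm

First, find the transition energy using E_n = -13.6057 / n² eV:
E_17 = -13.6057 / 17² = -0.04707855 eV
E_4 = -13.6057 / 4² = -0.85035625 eV

Photon energy: |ΔE| = |E_4 - E_17| = 0.80327770 eV

Convert to wavelength using E = hc/λ with hc = 1239.84 eV·nm:
λ = hc/E = 1239.84 eV·nm / 0.80327770 eV
λ = 1543.48 nm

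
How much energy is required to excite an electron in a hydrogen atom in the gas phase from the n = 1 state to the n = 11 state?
13.4933 eV

The energy levels of a hydrogen-like atom are E_n = -13.6057 eV / n².

Energy at n = 1: E_1 = -13.6057 / 1² = -13.6057000 eV
Energy at n = 11: E_11 = -13.6057 / 11² = -0.1124438 eV

The excitation energy is the difference:
ΔE = E_11 - E_1
ΔE = -0.1124438 - (-13.6057000)
ΔE = 13.4933 eV

Since this is positive, energy must be absorbed (photon absorption).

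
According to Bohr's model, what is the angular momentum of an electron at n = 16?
1.6873e-33 J·s (or 16ℏ)

In the Bohr model, angular momentum is quantized:
L = nℏ

where ℏ = h/(2π) = 1.054572e-34 J·s

For n = 16:
L = 16 × 1.054572e-34 J·s
L = 1.6873e-33 J·s

This can also be written as L = 16ℏ.
The angular momentum is an integer multiple of the reduced Planck constant.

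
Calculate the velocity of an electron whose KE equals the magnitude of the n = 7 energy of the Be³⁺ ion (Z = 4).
1.25011e+06 m/s (or 0.416992% of c)

The binding energy at n = 7 for Be³⁺ is:
E_7 = -13.6057 × 4²/7² = -4.44267755 eV
|E_7| = 4.44267755 eV

Convert to Joules:
KE = 4.44267755 eV × (1.602177 × 10⁻¹⁹ J/eV) = 7.1179558e-19 J

Using KE = ½mv²:
v = √(2·KE/m_e)
v = √(2 × 7.1179558e-19 J / 9.10938 × 10⁻³¹ kg)
v = 1.25011e+06 m/s

This is approximately 0.416992% the speed of light.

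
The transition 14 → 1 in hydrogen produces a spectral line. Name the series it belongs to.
Lyman series

The spectral series in hydrogen are named based on the final (lower) energy level:
- Lyman series: n_final = 1 (ultraviolet)
- Balmer series: n_final = 2 (visible/near-UV)
- Paschen series: n_final = 3 (infrared)
- Brackett series: n_final = 4 (infrared)
- Pfund series: n_final = 5 (far infrared)

Since this transition ends at n = 1, it belongs to the Lyman series.

For reference, this 14 → 1 line has photon energy
ΔE = 13.6057 eV × (1/1² - 1/14²) = 13.53628 eV,
corresponding to wavelength λ = hc/ΔE = 1239.84 eV·nm / 13.53628 eV = 91.594 nm in the ultraviolet region.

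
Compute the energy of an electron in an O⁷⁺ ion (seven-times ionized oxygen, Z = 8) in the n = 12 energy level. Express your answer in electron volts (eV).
-6.04698 eV

The energy levels of a hydrogen-like atom are given by:
E_n = -13.6057 Z² / n² eV  (with Z = 8 for O⁷⁺)

For n = 12:
E_12 = -13.6057 × 8² / 12²
E_12 = -13.6057 × 64 / 144
E_12 = -6.04698 eV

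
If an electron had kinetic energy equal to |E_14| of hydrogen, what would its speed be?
1.563e+05 m/s (or 0.0521% of c)

The binding energy at n = 14 for hydrogen is:
E_14 = -13.6057/14² = -0.06941684 eV
|E_14| = 0.06941684 eV

Convert to Joules:
KE = 0.06941684 eV × (1.602177 × 10⁻¹⁹ J/eV) = 1.11218e-20 J

Using KE = ½mv²:
v = √(2·KE/m_e)
v = √(2 × 1.11218e-20 J / 9.10938 × 10⁻³¹ kg)
v = 1.563e+05 m/s

This is approximately 0.0521% the speed of light.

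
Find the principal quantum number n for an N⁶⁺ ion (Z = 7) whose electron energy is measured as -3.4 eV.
n = 14

The exact energy levels follow E_n = -13.6057 Z² / n² eV with Z = 7.

The measured value (-3.4 eV) is reported to only 2 significant figures, so we must test candidate n values and see which one matches to that precision.

Candidate energies:
  n = 12:  E = -13.6057 × 7² / 12² = -4.62972 eV
  n = 13:  E = -13.6057 × 7² / 13² = -3.94485 eV
  n = 14:  E = -13.6057 × 7² / 14² = -3.40143 eV  ← matches
  n = 15:  E = -13.6057 × 7² / 15² = -2.96302 eV
  n = 16:  E = -13.6057 × 7² / 16² = -2.60422 eV

Checking against the measurement of -3.4 eV (2 sig figs), only n = 14 agrees:
E_14 = -3.40143 eV, which rounds to -3.4 eV ✓

Therefore n = 14.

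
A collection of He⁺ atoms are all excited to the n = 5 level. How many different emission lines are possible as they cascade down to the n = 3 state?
3

The electron can occupy levels n = 3, 4, ..., 5 during de-excitation — that is m = 5 - 3 + 1 = 3 distinct levels.

The number of distinct spectral lines equals the number of ways to choose 2 of these m levels (each pair gives one possible emission transition):

Number of lines = m(m-1)/2 = 3×2/2 = 3

These correspond to all possible transitions between the 3 levels:
5 → 4, 5 → 3, 4 → 3

Each transition produces a photon with a unique energy (and thus wavelength). This count does not depend on Z.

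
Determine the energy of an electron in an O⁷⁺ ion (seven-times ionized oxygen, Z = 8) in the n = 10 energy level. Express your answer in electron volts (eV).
-8.71 eV

The energy levels of a hydrogen-like atom are given by:
E_n = -13.6057 Z² / n² eV  (with Z = 8 for O⁷⁺)

For n = 10:
E_10 = -13.6057 × 8² / 10²
E_10 = -13.6057 × 64 / 100
E_10 = -8.71 eV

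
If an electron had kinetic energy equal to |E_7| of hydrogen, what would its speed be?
3.125e+05 m/s (or 0.10% of c)

The binding energy at n = 7 for hydrogen is:
E_7 = -13.6057/7² = -0.2776673 eV
|E_7| = 0.2776673 eV

Convert to Joules:
KE = 0.2776673 eV × (1.602177 × 10⁻¹⁹ J/eV) = 4.44872e-20 J

Using KE = ½mv²:
v = √(2·KE/m_e)
v = √(2 × 4.44872e-20 J / 9.10938 × 10⁻³¹ kg)
v = 3.125e+05 m/s

This is approximately 0.10% the speed of light.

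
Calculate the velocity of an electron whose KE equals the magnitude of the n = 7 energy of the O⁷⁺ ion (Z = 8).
2.50022e+06 m/s (or 0.83398% of c)

The binding energy at n = 7 for O⁷⁺ is:
E_7 = -13.6057 × 8²/7² = -17.7707102 eV
|E_7| = 17.7707102 eV

Convert to Joules:
KE = 17.7707102 eV × (1.602177 × 10⁻¹⁹ J/eV) = 2.8471823e-18 J

Using KE = ½mv²:
v = √(2·KE/m_e)
v = √(2 × 2.8471823e-18 J / 9.10938 × 10⁻³¹ kg)
v = 2.50022e+06 m/s

This is approximately 0.83398% the speed of light.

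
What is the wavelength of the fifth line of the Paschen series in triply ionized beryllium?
59.646445 nm

The lines of a series are numbered from the longest wavelength (smallest ΔE) outward; the fifth line is the transition from n = n_f + 5 to n_f.
The Paschen series has all transitions ending at n_f = 3.

For Be³⁺ (Z = 4), the fifth line (ε-line) is the jump from n = 8 to n = 3:
E_8 = -13.6057 × 4² / 8² = -3.40142500 eV
E_3 = -13.6057 × 4² / 3² = -24.18791111 eV
ΔE = E_8 - E_3 = 20.78648611 eV

λ = hc/E = 1239.84 eV·nm / 20.78648611 eV
λ = 59.646445 nm

This is the ε-line of the Paschen series in Be³⁺.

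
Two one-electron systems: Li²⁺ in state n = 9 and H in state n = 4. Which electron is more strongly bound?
Li²⁺ at n = 9 (E = -1.51 eV)

Using E_n = -13.6057 Z² / n² eV:

Li²⁺ (Z = 3) at n = 9:
E = -13.6057 × 3² / 9² = -13.6057 × 9 / 81 = -1.51174 eV

H (Z = 1) at n = 4:
E = -13.6057 × 1² / 4² = -13.6057 × 1 / 16 = -0.85036 eV

Since -1.51174 eV < -0.85036 eV,
Li²⁺ at n = 9 is more tightly bound (requires more energy to ionize).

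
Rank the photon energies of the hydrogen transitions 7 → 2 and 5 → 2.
7 → 2

Calculate the energy for each transition:

Transition 7 → 2:
ΔE₁ = |E_2 - E_7| = |-13.6057/2² - (-13.6057/7²)|
ΔE₁ = |-3.4014250000 - (-0.2776673469)| = 3.1237577 eV

Transition 5 → 2:
ΔE₂ = |E_2 - E_5| = |-13.6057/2² - (-13.6057/5²)|
ΔE₂ = |-3.4014250000 - (-0.5442280000)| = 2.8571970 eV

Since 3.1237577 eV > 2.8571970 eV, the transition 7 → 2 emits the more energetic photon.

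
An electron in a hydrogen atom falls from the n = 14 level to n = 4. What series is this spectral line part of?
Brackett series

The spectral series in hydrogen are named based on the final (lower) energy level:
- Lyman series: n_final = 1 (ultraviolet)
- Balmer series: n_final = 2 (visible/near-UV)
- Paschen series: n_final = 3 (infrared)
- Brackett series: n_final = 4 (infrared)
- Pfund series: n_final = 5 (far infrared)

Since this transition ends at n = 4, it belongs to the Brackett series.

For reference, this 14 → 4 line has photon energy
ΔE = 13.6057 eV × (1/4² - 1/14²) = 0.78093941 eV,
corresponding to wavelength λ = hc/ΔE = 1239.84 eV·nm / 0.78093941 eV = 1587.63 nm in the infrared region.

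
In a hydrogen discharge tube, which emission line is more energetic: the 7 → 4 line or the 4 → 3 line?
4 → 3

Calculate the energy for each transition:

Transition 7 → 4:
ΔE₁ = |E_4 - E_7| = |-13.6057/4² - (-13.6057/7²)|
ΔE₁ = |-0.850356250000 - (-0.277667346939)| = 0.572688903 eV

Transition 4 → 3:
ΔE₂ = |E_3 - E_4| = |-13.6057/3² - (-13.6057/4²)|
ΔE₂ = |-1.511744444444 - (-0.850356250000)| = 0.661388194 eV

Since 0.661388194 eV > 0.572688903 eV, the transition 4 → 3 emits the more energetic photon.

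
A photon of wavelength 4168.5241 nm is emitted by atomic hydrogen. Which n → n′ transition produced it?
n = 13 → n = 6

First, find the photon energy from the wavelength (hc = 1239.84 eV·nm):
E = hc/λ = 1239.84 eV·nm / 4168.5241 nm = 0.29742901 eV

The energy levels of hydrogen satisfy E_n = -13.6057 / n² eV, so an emission n_i → n_f releases
ΔE = 13.6057 × (1/n_f² − 1/n_i²) eV.

Setting ΔE equal to the photon energy:
1/n_f² − 1/n_i² = 0.29742901 / 13.6057 = 0.021860618

Since 1/n_i² must be positive, we need 1/n_f² > 0.021860618, i.e. n_f ≤ 6. For each allowed n_f, solve n_i = (1/n_f² − 0.021860618)^(−1/2) and check whether it is a whole number:
  n_f = 1: 1/n_i² = 1.000000000 − 0.021860618 = 0.978139382 → n_i = 1.011  (not an integer) ✗
  n_f = 2: 1/n_i² = 0.250000000 − 0.021860618 = 0.228139382 → n_i = 2.094  (not an integer) ✗
  n_f = 3: 1/n_i² = 0.111111111 − 0.021860618 = 0.089250493 → n_i = 3.347  (not an integer) ✗
  n_f = 4: 1/n_i² = 0.062500000 − 0.021860618 = 0.040639382 → n_i = 4.961  (not an integer) ✗
  n_f = 5: 1/n_i² = 0.040000000 − 0.021860618 = 0.018139382 → n_i = 7.425  (not an integer) ✗
  n_f = 6: 1/n_i² = 0.027777778 − 0.021860618 = 0.005917160 → n_i = 13.000  → integer, n_i = 13 ✓

Only n_f = 6 gives an integer upper level, n_i = 13.

The transition is from n = 13 to n = 6 (emission).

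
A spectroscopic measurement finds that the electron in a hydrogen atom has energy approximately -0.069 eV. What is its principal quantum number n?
n = 14

The exact energy levels follow E_n = -13.6057 eV / n².

The measured value (-0.069 eV) is reported to only 2 significant figures, so we must test candidate n values and see which one matches to that precision.

Candidate energies:
  n = 12:  E = -13.6057/12² = -0.09448 eV
  n = 13:  E = -13.6057/13² = -0.08051 eV
  n = 14:  E = -13.6057/14² = -0.06942 eV  ← matches
  n = 15:  E = -13.6057/15² = -0.06047 eV
  n = 16:  E = -13.6057/16² = -0.05315 eV

Checking against the measurement of -0.069 eV (2 sig figs), only n = 14 agrees:
E_14 = -0.06942 eV, which rounds to -0.069 eV ✓

Therefore n = 14.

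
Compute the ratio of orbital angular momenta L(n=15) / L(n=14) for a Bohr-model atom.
1.0714

In the Bohr model, L_n = nℏ, so the ratio is purely the ratio of quantum numbers:

L_15/L_14 = 15ℏ / 14ℏ = 15/14 = 1.0714

The angular momentum scales linearly with n.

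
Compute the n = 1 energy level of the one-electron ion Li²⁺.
-122.4513 eV

For hydrogen-like ions, the energy levels scale with Z²:
E_n = -13.6057 Z² / n² eV

For Li²⁺ (Z = 3) at n = 1:
E_1 = -13.6057 × 3² / 1²
E_1 = -13.6057 × 9 / 1
E_1 = -122.4513 / 1
E_1 = -122.4513 eV

The energy is 9 times more negative than hydrogen at the same n due to the stronger nuclear charge.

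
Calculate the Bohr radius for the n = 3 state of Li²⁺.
0.1588 nm (or 1.5875 Å)

The Bohr radius formula is:
r_n = n² a₀ / Z

where a₀ = 0.0529177 nm is the Bohr radius.

For Li²⁺ (Z = 3) at n = 3:
r_3 = 3² × 0.0529177 nm / 3
r_3 = 9 × 0.0529177 nm / 3
r_3 = 0.47626 nm / 3
r_3 = 0.1588 nm

The electron orbits at approximately 0.1588 nm from the nucleus.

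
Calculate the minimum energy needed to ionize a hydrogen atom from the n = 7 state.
0.27767 eV

The ionization energy is the energy needed to remove the electron completely (n → ∞).

For hydrogen, E_n = -13.6057 eV / n².

At n = 7: E_7 = -13.6057 / 7² = -0.27766735 eV
At n = ∞: E_∞ = 0 eV

Ionization energy = E_∞ - E_7 = 0 - (-0.27766735) = 0.27766735 eV
Ionization energy ≈ 0.27767 eV

This is also called the binding energy of the electron in state n = 7.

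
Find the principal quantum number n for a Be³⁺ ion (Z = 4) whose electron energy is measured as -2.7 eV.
n = 9

The exact energy levels follow E_n = -13.6057 Z² / n² eV with Z = 4.

The measured value (-2.7 eV) is reported to only 2 significant figures, so we must test candidate n values and see which one matches to that precision.

Candidate energies:
  n = 7:  E = -13.6057 × 4² / 7² = -4.442678 eV
  n = 8:  E = -13.6057 × 4² / 8² = -3.401425 eV
  n = 9:  E = -13.6057 × 4² / 9² = -2.687546 eV  ← matches
  n = 10:  E = -13.6057 × 4² / 10² = -2.176912 eV
  n = 11:  E = -13.6057 × 4² / 11² = -1.799101 eV

Checking against the measurement of -2.7 eV (2 sig figs), only n = 9 agrees:
E_9 = -2.687546 eV, which rounds to -2.7 eV ✓

Therefore n = 9.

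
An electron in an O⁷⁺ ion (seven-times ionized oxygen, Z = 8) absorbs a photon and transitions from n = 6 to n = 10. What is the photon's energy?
15.480 eV

The energy levels of a hydrogen-like atom are E_n = -13.6057 Z² eV / n².

Energy at n = 6: E_6 = -13.6057 × 8² / 6² = -24.187911 eV
Energy at n = 10: E_10 = -13.6057 × 8² / 10² = -8.707648 eV

The excitation energy is the difference:
ΔE = E_10 - E_6
ΔE = -8.707648 - (-24.187911)
ΔE = 15.480 eV

Since this is positive, energy must be absorbed (photon absorption).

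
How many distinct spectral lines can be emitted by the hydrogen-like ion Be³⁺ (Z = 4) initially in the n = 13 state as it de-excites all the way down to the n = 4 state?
45

The electron can occupy levels n = 4, 5, ..., 13 during de-excitation — that is m = 13 - 4 + 1 = 10 distinct levels.

The number of distinct spectral lines equals the number of ways to choose 2 of these m levels (each pair gives one possible emission transition):

Number of lines = m(m-1)/2 = 10×9/2 = 45

These correspond to all possible transitions between the 10 levels:
13 → 12, 13 → 11, 13 → 10, 13 → 9, 13 → 8, 13 → 7, 13 → 6, 13 → 5...

Each transition produces a photon with a unique energy (and thus wavelength). This count does not depend on Z.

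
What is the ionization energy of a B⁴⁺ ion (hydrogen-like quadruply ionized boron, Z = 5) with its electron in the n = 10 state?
3.40 eV

The ionization energy is the energy needed to remove the electron completely (n → ∞).

For a hydrogen-like ion with Z = 5, E_n = -13.6057 Z² / n² eV.

At n = 10: E_10 = -13.6057 × 5² / 10² = -3.40143 eV
At n = ∞: E_∞ = 0 eV

Ionization energy = E_∞ - E_10 = 0 - (-3.40143) = 3.40143 eV
Ionization energy ≈ 3.40 eV

This is also called the binding energy of the electron in state n = 10.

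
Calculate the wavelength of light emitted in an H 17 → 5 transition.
2493.90 nm

First, find the transition energy using E_n = -13.6057 / n² eV:
E_17 = -13.6057 / 17² = -0.04707855 eV
E_5 = -13.6057 / 5² = -0.54422800 eV

Photon energy: |ΔE| = |E_5 - E_17| = 0.49714945 eV

Convert to wavelength using E = hc/λ with hc = 1239.84 eV·nm:
λ = hc/E = 1239.84 eV·nm / 0.49714945 eV
λ = 2493.90 nm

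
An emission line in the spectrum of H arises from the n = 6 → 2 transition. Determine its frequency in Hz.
7.3108e+14 Hz

First, find the transition energy:
E_6 = -13.6057 / 6² = -0.3779361 eV
E_2 = -13.6057 / 2² = -3.4014250 eV
|ΔE| = |E_2 - E_6| = 3.0234889 eV

Convert to Joules: E = 3.0234889 eV × (1.602177 × 10⁻¹⁹ J/eV) = 4.844164e-19 J

Using E = hf:
f = E/h = 4.844164e-19 J / (6.62607 × 10⁻³⁴ J·s)
f = 7.3108e+14 Hz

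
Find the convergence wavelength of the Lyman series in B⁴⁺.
3.65 nm

The series limit corresponds to the transition from n = ∞ to n = 1.
This is the highest energy (shortest wavelength) transition in the Lyman series.

E_∞ = 0 eV
E_1 = -13.6057 × 5² / 1² = -340.1425 eV

Energy at series limit:
ΔE = E_∞ - E_1 = 0 - (-340.1425) = 340.1425 eV
λ = hc/E = 1239.84 eV·nm / 340.1425 eV = 3.65 nm

This energy equals the ionization energy from the n = 1 state of B⁴⁺.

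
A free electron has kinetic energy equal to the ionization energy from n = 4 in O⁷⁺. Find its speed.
4.3754e+06 m/s (or 1.46% of c)

The binding energy at n = 4 for O⁷⁺ is:
E_4 = -13.6057 × 8²/4² = -54.422800 eV
|E_4| = 54.422800 eV

Convert to Joules:
KE = 54.422800 eV × (1.602177 × 10⁻¹⁹ J/eV) = 8.719496e-18 J

Using KE = ½mv²:
v = √(2·KE/m_e)
v = √(2 × 8.719496e-18 J / 9.10938 × 10⁻³¹ kg)
v = 4.3754e+06 m/s

This is approximately 1.46% the speed of light.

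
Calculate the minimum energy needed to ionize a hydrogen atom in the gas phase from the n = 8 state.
0.212589 eV

The ionization energy is the energy needed to remove the electron completely (n → ∞).

For hydrogen, E_n = -13.6057 eV / n².

At n = 8: E_8 = -13.6057 / 8² = -0.212589063 eV
At n = ∞: E_∞ = 0 eV

Ionization energy = E_∞ - E_8 = 0 - (-0.212589063) = 0.212589063 eV
Ionization energy ≈ 0.212589 eV

This is also called the binding energy of the electron in state n = 8.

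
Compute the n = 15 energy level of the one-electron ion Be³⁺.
-0.967516 eV

For hydrogen-like ions, the energy levels scale with Z²:
E_n = -13.6057 Z² / n² eV

For Be³⁺ (Z = 4) at n = 15:
E_15 = -13.6057 × 4² / 15²
E_15 = -13.6057 × 16 / 225
E_15 = -217.6912 / 225
E_15 = -0.967516 eV

The energy is 16 times more negative than hydrogen at the same n due to the stronger nuclear charge.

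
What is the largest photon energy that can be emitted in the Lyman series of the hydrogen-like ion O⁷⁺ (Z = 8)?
870.765 eV

The series limit corresponds to the transition from n = ∞ to n = 1.
This is the highest energy (shortest wavelength) transition in the Lyman series.

E_∞ = 0 eV
E_1 = -13.6057 × 8² / 1² = -870.765 eV

Energy at series limit:
ΔE = E_∞ - E_1 = 0 - (-870.765) = 870.765 eV

This energy equals the ionization energy from the n = 1 state of O⁷⁺.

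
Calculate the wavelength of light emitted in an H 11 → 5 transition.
2871.43440 nm

First, find the transition energy using E_n = -13.6057 / n² eV:
E_11 = -13.6057 / 11² = -0.11244380165 eV
E_5 = -13.6057 / 5² = -0.54422800000 eV

Photon energy: |ΔE| = |E_5 - E_11| = 0.43178419835 eV

Convert to wavelength using E = hc/λ with hc = 1239.84 eV·nm:
λ = hc/E = 1239.84 eV·nm / 0.43178419835 eV
λ = 2871.43440 nm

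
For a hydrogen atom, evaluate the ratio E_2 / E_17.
72.2500

Using E_n = -13.6057 Z² / n² eV with Z = 1:

E_2 = -13.6057 / 2² = -13.6057 / 4 = -3.4014250000 eV
E_17 = -13.6057 / 17² = -13.6057 / 289 = -0.0470785467 eV

The ratio is:
E_2/E_17 = (-3.4014250000) / (-0.0470785467)
E_2/E_17 = (-13.6057/4) / (-13.6057/289)
E_2/E_17 = 289/4
E_2/E_17 = 72.2500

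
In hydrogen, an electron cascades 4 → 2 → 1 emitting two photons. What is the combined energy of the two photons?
12.75534 eV

The energy levels of hydrogen are E_n = -13.6057 / n² eV.

First transition (4 → 2):
ΔE₁ = |E_2 - E_4|
ΔE₁ = |-3.40142500000 - (-0.85035625000)| = 2.55106875 eV

Second transition (2 → 1):
ΔE₂ = |E_1 - E_2|
ΔE₂ = |-13.60570000000 - (-3.40142500000)| = 10.20427500 eV

Total energy released:
E_total = ΔE₁ + ΔE₂ = 2.55106875 + 10.20427500 = 12.75534 eV

Note: This equals the direct transition 4 → 1: 12.75534 eV ✓
Energy is conserved regardless of the path taken.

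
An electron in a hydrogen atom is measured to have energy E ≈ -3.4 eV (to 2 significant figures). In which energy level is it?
n = 2

The exact energy levels follow E_n = -13.6057 eV / n².

The measured value (-3.4 eV) is reported to only 2 significant figures, so we must test candidate n values and see which one matches to that precision.

Candidate energies:
  n = 1:  E = -13.6057/1² = -13.60570 eV
  n = 2:  E = -13.6057/2² = -3.40143 eV  ← matches
  n = 3:  E = -13.6057/3² = -1.51174 eV
  n = 4:  E = -13.6057/4² = -0.85036 eV

Checking against the measurement of -3.4 eV (2 sig figs), only n = 2 agrees:
E_2 = -3.40143 eV, which rounds to -3.4 eV ✓

Therefore n = 2.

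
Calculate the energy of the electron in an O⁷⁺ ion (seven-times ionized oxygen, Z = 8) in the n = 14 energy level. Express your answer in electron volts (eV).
-4.443 eV

The energy levels of a hydrogen-like atom are given by:
E_n = -13.6057 Z² / n² eV  (with Z = 8 for O⁷⁺)

For n = 14:
E_14 = -13.6057 × 8² / 14²
E_14 = -13.6057 × 64 / 196
E_14 = -4.443 eV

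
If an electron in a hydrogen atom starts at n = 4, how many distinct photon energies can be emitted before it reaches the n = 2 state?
3

The electron can occupy levels n = 2, 3, ..., 4 during de-excitation — that is m = 4 - 2 + 1 = 3 distinct levels.

The number of distinct spectral lines equals the number of ways to choose 2 of these m levels (each pair gives one possible emission transition):

Number of lines = m(m-1)/2 = 3×2/2 = 3

These correspond to all possible transitions between the 3 levels:
4 → 3, 4 → 2, 3 → 2

Each transition produces a photon with a unique energy (and thus wavelength). This count does not depend on Z.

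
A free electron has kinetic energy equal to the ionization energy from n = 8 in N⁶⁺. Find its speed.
1.9142e+06 m/s (or 0.638519% of c)

The binding energy at n = 8 for N⁶⁺ is:
E_8 = -13.6057 × 7²/8² = -10.41686406 eV
|E_8| = 10.41686406 eV

Convert to Joules:
KE = 10.41686406 eV × (1.602177 × 10⁻¹⁹ J/eV) = 1.668966e-18 J

Using KE = ½mv²:
v = √(2·KE/m_e)
v = √(2 × 1.668966e-18 J / 9.10938 × 10⁻³¹ kg)
v = 1.9142e+06 m/s

This is approximately 0.638519% the speed of light.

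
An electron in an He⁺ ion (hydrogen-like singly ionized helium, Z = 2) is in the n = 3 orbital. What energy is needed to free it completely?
6.047 eV

The ionization energy is the energy needed to remove the electron completely (n → ∞).

For a hydrogen-like ion with Z = 2, E_n = -13.6057 Z² / n² eV.

At n = 3: E_3 = -13.6057 × 2² / 3² = -6.046978 eV
At n = ∞: E_∞ = 0 eV

Ionization energy = E_∞ - E_3 = 0 - (-6.046978) = 6.046978 eV
Ionization energy ≈ 6.047 eV

This is also called the binding energy of the electron in state n = 3.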